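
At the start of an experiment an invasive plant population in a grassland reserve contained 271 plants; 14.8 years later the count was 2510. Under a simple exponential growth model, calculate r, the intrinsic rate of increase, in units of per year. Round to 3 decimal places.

0.150 per year

From N(t) = N₀·e^(rt): e^(r·14.8) = 2510/271 = 9.262.
r·14.8 = ln(9.262) = 2.2259, so r = 2.2259/14.8 = 0.1504.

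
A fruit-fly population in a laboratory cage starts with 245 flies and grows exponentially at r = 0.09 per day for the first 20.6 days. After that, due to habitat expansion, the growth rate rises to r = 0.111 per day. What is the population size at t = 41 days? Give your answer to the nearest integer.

15058 flies

Phase 1: N(20.6) = 245·e^(0.09×20.6) = 245·e^1.854 = 1564.4.
Phase 2 runs for 41 − 20.6 = 20.4 days at r = 0.111.
N(41) = 1564.4·e^(0.111×20.4) = 1564.4·e^2.264 = 15057.9.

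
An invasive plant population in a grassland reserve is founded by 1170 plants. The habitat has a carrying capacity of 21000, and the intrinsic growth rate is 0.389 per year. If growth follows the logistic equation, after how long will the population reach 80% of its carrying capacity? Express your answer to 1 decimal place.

A = (K − N₀)/N₀ = (21000 − 1170)/1170 = 16.949.
Solve 21000/(1 + 16.949·e^(−0.389t)) = 16800: 1 + 16.949·e^(−0.389t) = 1.25, so e^(−0.389t) = 0.0147504.
−0.389·t = ln(0.0147504) = -4.2165, so t = 4.2165/0.389 = 10.839.

10.8 years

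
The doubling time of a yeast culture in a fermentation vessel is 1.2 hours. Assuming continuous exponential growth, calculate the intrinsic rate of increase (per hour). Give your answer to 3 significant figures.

r = ln(2)/t_d = 0.6931/1.2 = 0.57762.

0.578 per hour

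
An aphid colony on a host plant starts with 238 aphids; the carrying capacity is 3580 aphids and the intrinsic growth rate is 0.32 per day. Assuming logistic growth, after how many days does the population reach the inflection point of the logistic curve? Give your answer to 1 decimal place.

Logistic growth is fastest at N = K/2 = 1790.
A = (K − N₀)/N₀ = 14.042. Set K/(1 + A·e^(−rt)) = K/2 → A·e^(−rt) = 1.
e^(−0.32t) = 1/14.042 = 0.0712148, so t = ln(14.042)/0.32 = 2.6421/0.32 = 8.2564.

8.3 days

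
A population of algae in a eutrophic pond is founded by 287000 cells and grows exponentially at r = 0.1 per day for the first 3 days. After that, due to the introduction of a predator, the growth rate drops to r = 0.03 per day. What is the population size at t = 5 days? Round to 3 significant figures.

Phase 1: N(3) = 287000·e^(0.1×3) = 287000·e^0.3 = 387409.
Phase 2 runs for 5 − 3 = 2 days at r = 0.03.
N(5) = 387409·e^(0.03×2) = 387409·e^0.06 = 411366.

411000 cells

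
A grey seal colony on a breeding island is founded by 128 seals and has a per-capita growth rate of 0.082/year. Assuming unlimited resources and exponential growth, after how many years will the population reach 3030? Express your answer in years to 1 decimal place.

38.6 years

Set N₀·e^(rt) = 3030: e^(0.082·t) = 3030/128 = 23.672.
0.082·t = ln(23.672) = 3.1643, so t = 3.1643/0.082 = 38.589.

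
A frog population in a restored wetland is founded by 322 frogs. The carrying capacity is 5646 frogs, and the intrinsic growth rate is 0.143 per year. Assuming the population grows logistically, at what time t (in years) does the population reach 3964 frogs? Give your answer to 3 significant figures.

25.6 years

A = (K − N₀)/N₀ = (5646 − 322)/322 = 16.534.
Solve 5646/(1 + 16.534·e^(−0.143t)) = 3964: 1 + 16.534·e^(−0.143t) = 1.4243, so e^(−0.143t) = 0.0256632.
−0.143·t = ln(0.0256632) = -3.6627, so t = 3.6627/0.143 = 25.613.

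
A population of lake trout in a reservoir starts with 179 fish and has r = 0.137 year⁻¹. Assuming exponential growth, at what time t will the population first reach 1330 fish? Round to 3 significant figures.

14.6 years

Set N₀·e^(rt) = 1330: e^(0.137·t) = 1330/179 = 7.4302.
0.137·t = ln(7.4302) = 2.0055, so t = 2.0055/0.137 = 14.639.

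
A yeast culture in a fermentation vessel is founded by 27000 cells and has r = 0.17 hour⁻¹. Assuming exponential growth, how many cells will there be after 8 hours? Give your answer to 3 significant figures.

N(t) = N₀·e^(rt) = 27000 × e^(0.17×8) = 27000 × e^1.36.
e^1.36 ≈ 3.8962, so N ≈ 27000 × 3.8962 = 105197.

105000 cells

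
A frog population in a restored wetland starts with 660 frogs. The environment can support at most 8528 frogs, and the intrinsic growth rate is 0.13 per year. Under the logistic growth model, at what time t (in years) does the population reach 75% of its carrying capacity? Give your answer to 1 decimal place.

27.5 years

A = (K − N₀)/N₀ = (8528 − 660)/660 = 11.921.
Solve 8528/(1 + 11.921·e^(−0.13t)) = 6396: 1 + 11.921·e^(−0.13t) = 1.3333, so e^(−0.13t) = 0.0279614.
−0.13·t = ln(0.0279614) = -3.5769, so t = 3.5769/0.13 = 27.515.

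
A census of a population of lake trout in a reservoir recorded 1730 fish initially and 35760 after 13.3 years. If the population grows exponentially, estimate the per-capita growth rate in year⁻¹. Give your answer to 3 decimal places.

From N(t) = N₀·e^(rt): e^(r·13.3) = 35760/1730 = 20.671.
r·13.3 = ln(20.671) = 3.0287, so r = 3.0287/13.3 = 0.22772.

0.228 per year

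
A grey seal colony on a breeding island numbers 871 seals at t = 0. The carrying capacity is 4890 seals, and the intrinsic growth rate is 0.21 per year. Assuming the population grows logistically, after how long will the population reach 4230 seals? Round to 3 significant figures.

16.1 years

A = (K − N₀)/N₀ = (4890 − 871)/871 = 4.6142.
Solve 4890/(1 + 4.6142·e^(−0.21t)) = 4230: 1 + 4.6142·e^(−0.21t) = 1.156, so e^(−0.21t) = 0.0338146.
−0.21·t = ln(0.0338146) = -3.3869, so t = 3.3869/0.21 = 16.128.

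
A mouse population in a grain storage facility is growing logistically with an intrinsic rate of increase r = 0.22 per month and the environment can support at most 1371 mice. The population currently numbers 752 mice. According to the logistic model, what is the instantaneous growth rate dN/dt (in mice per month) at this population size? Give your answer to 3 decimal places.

74.695 mice per month

dN/dt = rN(1 − N/K) = 0.22 × 752 × (1 − 752/1371).
1 − 752/1371 = 0.4515; dN/dt = 0.22 × 752 × 0.4515 = 74.695.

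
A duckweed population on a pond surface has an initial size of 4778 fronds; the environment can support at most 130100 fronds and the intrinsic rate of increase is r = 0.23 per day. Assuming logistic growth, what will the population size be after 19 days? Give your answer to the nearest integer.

A = (K − N₀)/N₀ = (130100 − 4778)/4778 = 26.229.
N(t) = K/(1 + A·e^(−rt)) = 130100/(1 + 26.229×e^(−0.23×19)).
e^(−4.37) = 0.012651; denominator = 1 + 26.229×0.012651 = 1.3318.
N = 130100/1.3318 = 97685.2.

97685 fronds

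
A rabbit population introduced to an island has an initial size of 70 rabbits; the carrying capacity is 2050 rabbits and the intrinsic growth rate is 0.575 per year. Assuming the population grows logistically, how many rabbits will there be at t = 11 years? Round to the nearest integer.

A = (K − N₀)/N₀ = (2050 − 70)/70 = 28.286.
N(t) = K/(1 + A·e^(−rt)) = 2050/(1 + 28.286×e^(−0.575×11)).
e^(−6.325) = 0.001791; denominator = 1 + 28.286×0.001791 = 1.0507.
N = 2050/1.0507 = 1951.16.

1951 rabbits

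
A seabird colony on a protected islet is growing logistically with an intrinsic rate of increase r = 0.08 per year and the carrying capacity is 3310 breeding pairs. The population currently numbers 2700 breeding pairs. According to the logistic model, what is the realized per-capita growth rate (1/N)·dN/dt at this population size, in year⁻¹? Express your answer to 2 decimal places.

(1/N)·dN/dt = r(1 − N/K) = 0.08 × (1 − 2700/3310).
= 0.08 × 0.18429 = 0.014743.

0.01 per year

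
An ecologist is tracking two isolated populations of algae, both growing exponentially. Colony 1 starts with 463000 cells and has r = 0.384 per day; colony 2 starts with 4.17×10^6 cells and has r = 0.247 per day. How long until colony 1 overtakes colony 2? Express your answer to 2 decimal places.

16.04 days

Set 463000·e^(0.384t) = 4.17×10^6·e^(0.247t).
e^((0.384 − 0.247)t) = 4.17×10^6/463000 → e^(0.137·t) = 9.0065.
0.137·t = ln(9.0065) = 2.1979, so t = 2.1979/0.137 = 16.043.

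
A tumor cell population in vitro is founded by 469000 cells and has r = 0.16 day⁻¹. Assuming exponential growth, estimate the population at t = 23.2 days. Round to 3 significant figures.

N(t) = N₀·e^(rt) = 469000 × e^(0.16×23.2) = 469000 × e^3.712.
e^3.712 ≈ 40.936, so N ≈ 469000 × 40.936 = 1.919879×10^7.

19200000 cells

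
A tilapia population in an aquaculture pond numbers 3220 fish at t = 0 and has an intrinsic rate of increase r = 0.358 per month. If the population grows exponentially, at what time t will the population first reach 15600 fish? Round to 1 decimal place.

4.4 months

Set N₀·e^(rt) = 15600: e^(0.358·t) = 15600/3220 = 4.8447.
0.358·t = ln(4.8447) = 1.5779, so t = 1.5779/0.358 = 4.4075.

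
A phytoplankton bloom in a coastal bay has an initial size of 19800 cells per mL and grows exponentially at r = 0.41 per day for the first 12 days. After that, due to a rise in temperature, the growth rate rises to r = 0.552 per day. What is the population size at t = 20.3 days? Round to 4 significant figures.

264900000 cells per mL

Phase 1: N(12) = 19800·e^(0.41×12) = 19800·e^4.92 = 2.712652×10^6.
Phase 2 runs for 20.3 − 12 = 8.3 days at r = 0.552.
N(20.3) = 2.712652×10^6·e^(0.552×8.3) = 2.712652×10^6·e^4.582 = 2.649462×10^8.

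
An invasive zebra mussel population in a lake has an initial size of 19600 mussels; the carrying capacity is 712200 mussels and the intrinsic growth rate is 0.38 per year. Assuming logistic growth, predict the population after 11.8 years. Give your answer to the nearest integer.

509119 mussels

A = (K − N₀)/N₀ = (712200 − 19600)/19600 = 35.337.
N(t) = K/(1 + A·e^(−rt)) = 712200/(1 + 35.337×e^(−0.38×11.8)).
e^(−4.484) = 0.011288; denominator = 1 + 35.337×0.011288 = 1.3989.
N = 712200/1.3989 = 509119.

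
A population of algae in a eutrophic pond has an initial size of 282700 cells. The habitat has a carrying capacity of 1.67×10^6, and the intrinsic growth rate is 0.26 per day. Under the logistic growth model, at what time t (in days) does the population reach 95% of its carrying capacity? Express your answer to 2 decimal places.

17.44 days

A = (K − N₀)/N₀ = (1.67×10^6 − 282700)/282700 = 4.9073.
Solve 1.67×10^6/(1 + 4.9073·e^(−0.26t)) = 1.5865×10^6: 1 + 4.9073·e^(−0.26t) = 1.0526, so e^(−0.26t) = 0.0107251.
−0.26·t = ln(0.0107251) = -4.5352, so t = 4.5352/0.26 = 17.443.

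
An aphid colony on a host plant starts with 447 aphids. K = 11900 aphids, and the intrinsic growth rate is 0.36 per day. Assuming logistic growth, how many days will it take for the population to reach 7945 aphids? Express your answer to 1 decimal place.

10.9 days

A = (K − N₀)/N₀ = (11900 − 447)/447 = 25.622.
Solve 11900/(1 + 25.622·e^(−0.36t)) = 7945: 1 + 25.622·e^(−0.36t) = 1.4978, so e^(−0.36t) = 0.0194286.
−0.36·t = ln(0.0194286) = -3.941, so t = 3.941/0.36 = 10.947.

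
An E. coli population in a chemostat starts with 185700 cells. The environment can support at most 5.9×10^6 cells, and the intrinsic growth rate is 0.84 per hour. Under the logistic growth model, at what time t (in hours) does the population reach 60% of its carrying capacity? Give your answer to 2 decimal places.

4.56 hours

A = (K − N₀)/N₀ = (5.9×10^6 − 185700)/185700 = 30.772.
Solve 5.9×10^6/(1 + 30.772·e^(−0.84t)) = 3.54×10^6: 1 + 30.772·e^(−0.84t) = 1.6667, so e^(−0.84t) = 0.0216649.
−0.84·t = ln(0.0216649) = -3.8321, so t = 3.8321/0.84 = 4.562.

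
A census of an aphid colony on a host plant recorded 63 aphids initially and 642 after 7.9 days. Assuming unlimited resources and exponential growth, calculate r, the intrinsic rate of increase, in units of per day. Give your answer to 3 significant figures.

0.294 per day

From N(t) = N₀·e^(rt): e^(r·7.9) = 642/63 = 10.19.
r·7.9 = ln(10.19) = 2.3215, so r = 2.3215/7.9 = 0.29385.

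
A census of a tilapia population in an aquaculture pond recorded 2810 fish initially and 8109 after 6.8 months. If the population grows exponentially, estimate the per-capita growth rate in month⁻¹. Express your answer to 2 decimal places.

From N(t) = N₀·e^(rt): e^(r·6.8) = 8109/2810 = 2.8858.
r·6.8 = ln(2.8858) = 1.0598, so r = 1.0598/6.8 = 0.15585.

0.16 per month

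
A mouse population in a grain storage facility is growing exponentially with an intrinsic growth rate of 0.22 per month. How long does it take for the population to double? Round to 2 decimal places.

Doubling time t_d = ln(2)/r = 0.6931/0.22 = 3.1507.

3.15 months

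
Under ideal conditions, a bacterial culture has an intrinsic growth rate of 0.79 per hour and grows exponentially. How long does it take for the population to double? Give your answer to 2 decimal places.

0.88 hours

Doubling time t_d = ln(2)/r = 0.6931/0.79 = 0.8774.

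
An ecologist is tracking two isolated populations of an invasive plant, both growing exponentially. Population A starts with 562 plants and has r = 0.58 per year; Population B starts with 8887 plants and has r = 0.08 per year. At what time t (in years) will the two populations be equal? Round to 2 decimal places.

5.52 years

Set 562·e^(0.58t) = 8887·e^(0.08t).
e^((0.58 − 0.08)t) = 8887/562 → e^(0.5·t) = 15.813.
0.5·t = ln(15.813) = 2.7608, so t = 2.7608/0.5 = 5.5217.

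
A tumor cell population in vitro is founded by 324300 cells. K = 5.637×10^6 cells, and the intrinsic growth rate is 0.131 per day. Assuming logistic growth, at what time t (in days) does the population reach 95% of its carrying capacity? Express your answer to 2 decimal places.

43.82 days

A = (K − N₀)/N₀ = (5.637×10^6 − 324300)/324300 = 16.382.
Solve 5.637×10^6/(1 + 16.382·e^(−0.131t)) = 5.35515×10^6: 1 + 16.382·e^(−0.131t) = 1.0526, so e^(−0.131t) = 0.00321276.
−0.131·t = ln(0.00321276) = -5.7406, so t = 5.7406/0.131 = 43.822.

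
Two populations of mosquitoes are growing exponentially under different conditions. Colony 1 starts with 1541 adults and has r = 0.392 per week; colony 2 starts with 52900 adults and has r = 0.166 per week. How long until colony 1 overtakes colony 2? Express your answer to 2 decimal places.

15.65 weeks

Set 1541·e^(0.392t) = 52900·e^(0.166t).
e^((0.392 − 0.166)t) = 52900/1541 → e^(0.226·t) = 34.328.
0.226·t = ln(34.328) = 3.536, so t = 3.536/0.226 = 15.646.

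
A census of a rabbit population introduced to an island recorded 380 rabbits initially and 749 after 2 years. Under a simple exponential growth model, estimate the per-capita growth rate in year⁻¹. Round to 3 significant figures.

0.339 per year

From N(t) = N₀·e^(rt): e^(r·2) = 749/380 = 1.9711.
r·2 = ln(1.9711) = 0.67857, so r = 0.67857/2 = 0.33928.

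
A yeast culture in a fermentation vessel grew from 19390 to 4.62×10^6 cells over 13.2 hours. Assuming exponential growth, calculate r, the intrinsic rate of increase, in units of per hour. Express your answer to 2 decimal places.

0.41 per hour

From N(t) = N₀·e^(rt): e^(r·13.2) = 4.62×10^6/19390 = 238.27.
r·13.2 = ln(238.27) = 5.4734, so r = 5.4734/13.2 = 0.41465.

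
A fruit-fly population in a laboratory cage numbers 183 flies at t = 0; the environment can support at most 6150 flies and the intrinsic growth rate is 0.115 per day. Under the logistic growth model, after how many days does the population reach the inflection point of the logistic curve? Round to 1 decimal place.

Logistic growth is fastest at N = K/2 = 3075.
A = (K − N₀)/N₀ = 32.607. Set K/(1 + A·e^(−rt)) = K/2 → A·e^(−rt) = 1.
e^(−0.115t) = 1/32.607 = 0.0306687, so t = ln(32.607)/0.115 = 3.4845/0.115 = 30.3.

30.3 days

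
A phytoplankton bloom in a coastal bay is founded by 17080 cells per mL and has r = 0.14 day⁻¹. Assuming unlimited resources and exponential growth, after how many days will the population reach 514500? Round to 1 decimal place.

Set N₀·e^(rt) = 514500: e^(0.14·t) = 514500/17080 = 30.123.
0.14·t = ln(30.123) = 3.4053, so t = 3.4053/0.14 = 24.323.

24.3 days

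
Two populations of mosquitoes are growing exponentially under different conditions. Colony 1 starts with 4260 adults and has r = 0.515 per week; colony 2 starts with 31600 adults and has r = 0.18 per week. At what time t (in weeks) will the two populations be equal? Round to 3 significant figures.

Set 4260·e^(0.515t) = 31600·e^(0.18t).
e^((0.515 − 0.18)t) = 31600/4260 → e^(0.335·t) = 7.4178.
0.335·t = ln(7.4178) = 2.0039, so t = 2.0039/0.335 = 5.9818.

5.98 weeks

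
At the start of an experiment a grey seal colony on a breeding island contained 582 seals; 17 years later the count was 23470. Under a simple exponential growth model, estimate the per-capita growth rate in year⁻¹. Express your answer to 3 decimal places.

From N(t) = N₀·e^(rt): e^(r·17) = 23470/582 = 40.326.
r·17 = ln(40.326) = 3.697, so r = 3.697/17 = 0.21747.

0.217 per year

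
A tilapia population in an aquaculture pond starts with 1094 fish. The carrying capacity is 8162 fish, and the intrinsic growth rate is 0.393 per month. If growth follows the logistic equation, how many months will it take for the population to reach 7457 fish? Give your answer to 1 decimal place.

10.7 months

A = (K − N₀)/N₀ = (8162 − 1094)/1094 = 6.4607.
Solve 8162/(1 + 6.4607·e^(−0.393t)) = 7457: 1 + 6.4607·e^(−0.393t) = 1.0945, so e^(−0.393t) = 0.0146334.
−0.393·t = ln(0.0146334) = -4.2244, so t = 4.2244/0.393 = 10.749.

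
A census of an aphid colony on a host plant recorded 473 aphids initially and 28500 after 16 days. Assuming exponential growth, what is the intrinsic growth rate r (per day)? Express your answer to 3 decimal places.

0.256 per day

From N(t) = N₀·e^(rt): e^(r·16) = 28500/473 = 60.254.
r·16 = ln(60.254) = 4.0986, so r = 4.0986/16 = 0.25616.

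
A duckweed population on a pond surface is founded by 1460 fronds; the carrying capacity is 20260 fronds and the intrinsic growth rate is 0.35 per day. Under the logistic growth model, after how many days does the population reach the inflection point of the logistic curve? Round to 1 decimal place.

7.3 days

Logistic growth is fastest at N = K/2 = 10130.
A = (K − N₀)/N₀ = 12.877. Set K/(1 + A·e^(−rt)) = K/2 → A·e^(−rt) = 1.
e^(−0.35t) = 1/12.877 = 0.0776596, so t = ln(12.877)/0.35 = 2.5554/0.35 = 7.3012.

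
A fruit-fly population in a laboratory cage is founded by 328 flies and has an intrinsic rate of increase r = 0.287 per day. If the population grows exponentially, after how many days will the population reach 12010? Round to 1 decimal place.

12.5 days

Set N₀·e^(rt) = 12010: e^(0.287·t) = 12010/328 = 36.616.
0.287·t = ln(36.616) = 3.6005, so t = 3.6005/0.287 = 12.545.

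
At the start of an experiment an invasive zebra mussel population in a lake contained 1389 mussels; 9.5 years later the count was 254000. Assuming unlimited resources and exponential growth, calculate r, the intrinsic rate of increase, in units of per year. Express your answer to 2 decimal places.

From N(t) = N₀·e^(rt): e^(r·9.5) = 254000/1389 = 182.87.
r·9.5 = ln(182.87) = 5.2088, so r = 5.2088/9.5 = 0.54829.

0.55 per year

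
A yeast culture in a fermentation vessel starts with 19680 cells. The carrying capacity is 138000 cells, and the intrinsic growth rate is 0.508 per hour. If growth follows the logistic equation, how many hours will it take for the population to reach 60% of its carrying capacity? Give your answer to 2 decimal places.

A = (K − N₀)/N₀ = (138000 − 19680)/19680 = 6.0122.
Solve 138000/(1 + 6.0122·e^(−0.508t)) = 82800: 1 + 6.0122·e^(−0.508t) = 1.6667, so e^(−0.508t) = 0.110886.
−0.508·t = ln(0.110886) = -2.1993, so t = 2.1993/0.508 = 4.3292.

4.33 hours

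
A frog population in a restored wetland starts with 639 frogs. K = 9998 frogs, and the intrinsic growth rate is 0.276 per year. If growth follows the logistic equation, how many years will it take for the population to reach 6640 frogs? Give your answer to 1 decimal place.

A = (K − N₀)/N₀ = (9998 − 639)/639 = 14.646.
Solve 9998/(1 + 14.646·e^(−0.276t)) = 6640: 1 + 14.646·e^(−0.276t) = 1.5057, so e^(−0.276t) = 0.034529.
−0.276·t = ln(0.034529) = -3.366, so t = 3.366/0.276 = 12.195.

12.2 years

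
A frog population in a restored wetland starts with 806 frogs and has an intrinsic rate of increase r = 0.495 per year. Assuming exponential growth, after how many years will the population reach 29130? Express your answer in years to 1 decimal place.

7.2 years

Set N₀·e^(rt) = 29130: e^(0.495·t) = 29130/806 = 36.141.
0.495·t = ln(36.141) = 3.5874, so t = 3.5874/0.495 = 7.2474.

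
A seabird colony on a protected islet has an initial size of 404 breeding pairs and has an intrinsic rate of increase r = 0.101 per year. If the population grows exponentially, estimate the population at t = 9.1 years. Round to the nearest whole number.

N(t) = N₀·e^(rt) = 404 × e^(0.101×9.1) = 404 × e^0.9191.
e^0.9191 ≈ 2.507, so N ≈ 404 × 2.507 = 1012.84.

1013 breeding pairs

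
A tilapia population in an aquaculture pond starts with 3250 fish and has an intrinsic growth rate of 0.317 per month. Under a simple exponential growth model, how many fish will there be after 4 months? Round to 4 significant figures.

N(t) = N₀·e^(rt) = 3250 × e^(0.317×4) = 3250 × e^1.268.
e^1.268 ≈ 3.5537, so N ≈ 3250 × 3.5537 = 11549.6.

11550 fish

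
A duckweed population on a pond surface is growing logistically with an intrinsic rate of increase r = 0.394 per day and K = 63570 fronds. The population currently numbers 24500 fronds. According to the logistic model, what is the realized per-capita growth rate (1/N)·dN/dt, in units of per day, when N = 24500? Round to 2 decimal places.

(1/N)·dN/dt = r(1 − N/K) = 0.394 × (1 − 24500/63570).
= 0.394 × 0.6146 = 0.24215.

0.24 per day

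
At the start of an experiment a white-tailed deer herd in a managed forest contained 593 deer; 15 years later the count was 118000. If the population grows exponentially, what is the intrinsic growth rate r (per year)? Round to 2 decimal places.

From N(t) = N₀·e^(rt): e^(r·15) = 118000/593 = 198.99.
r·15 = ln(198.99) = 5.2932, so r = 5.2932/15 = 0.35288.

0.35 per year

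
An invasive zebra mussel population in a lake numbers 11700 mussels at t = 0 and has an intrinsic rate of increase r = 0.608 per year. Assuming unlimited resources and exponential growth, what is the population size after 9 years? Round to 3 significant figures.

2780000 mussels

N(t) = N₀·e^(rt) = 11700 × e^(0.608×9) = 11700 × e^5.472.
e^5.472 ≈ 237.94, so N ≈ 11700 × 237.94 = 2.783846×10^6.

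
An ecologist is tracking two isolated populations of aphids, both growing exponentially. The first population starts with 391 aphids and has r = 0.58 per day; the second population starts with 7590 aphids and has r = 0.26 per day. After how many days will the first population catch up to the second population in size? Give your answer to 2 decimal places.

9.27 days

Set 391·e^(0.58t) = 7590·e^(0.26t).
e^((0.58 − 0.26)t) = 7590/391 → e^(0.32·t) = 19.412.
0.32·t = ln(19.412) = 2.9659, so t = 2.9659/0.32 = 9.2684.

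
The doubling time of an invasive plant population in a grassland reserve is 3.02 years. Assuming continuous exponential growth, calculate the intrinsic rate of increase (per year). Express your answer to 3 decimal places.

0.230 per year

r = ln(2)/t_d = 0.6931/3.02 = 0.22952.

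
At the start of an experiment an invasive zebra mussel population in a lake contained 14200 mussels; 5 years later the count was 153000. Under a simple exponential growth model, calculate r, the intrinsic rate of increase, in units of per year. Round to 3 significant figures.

From N(t) = N₀·e^(rt): e^(r·5) = 153000/14200 = 10.775.
r·5 = ln(10.775) = 2.3772, so r = 2.3772/5 = 0.47544.

0.475 per year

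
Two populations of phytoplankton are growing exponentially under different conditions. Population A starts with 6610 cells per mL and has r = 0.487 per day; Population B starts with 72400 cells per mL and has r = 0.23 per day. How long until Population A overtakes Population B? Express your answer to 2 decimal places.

Set 6610·e^(0.487t) = 72400·e^(0.23t).
e^((0.487 − 0.23)t) = 72400/6610 → e^(0.257·t) = 10.953.
0.257·t = ln(10.953) = 2.3936, so t = 2.3936/0.257 = 9.3137.

9.31 days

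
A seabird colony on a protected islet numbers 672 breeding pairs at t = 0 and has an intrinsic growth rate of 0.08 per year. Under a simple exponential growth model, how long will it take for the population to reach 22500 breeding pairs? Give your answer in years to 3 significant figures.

43.9 years

Set N₀·e^(rt) = 22500: e^(0.08·t) = 22500/672 = 33.482.
0.08·t = ln(33.482) = 3.511, so t = 3.511/0.08 = 43.888.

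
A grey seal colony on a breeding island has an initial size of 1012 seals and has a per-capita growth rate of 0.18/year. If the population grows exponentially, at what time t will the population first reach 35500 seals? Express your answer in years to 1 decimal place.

19.8 years

Set N₀·e^(rt) = 35500: e^(0.18·t) = 35500/1012 = 35.079.
0.18·t = ln(35.079) = 3.5576, so t = 3.5576/0.18 = 19.764.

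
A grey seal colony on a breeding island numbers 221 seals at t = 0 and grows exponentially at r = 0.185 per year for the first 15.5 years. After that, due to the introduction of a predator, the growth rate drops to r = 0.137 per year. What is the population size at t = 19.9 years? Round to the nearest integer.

Phase 1: N(15.5) = 221·e^(0.185×15.5) = 221·e^2.868 = 3888.05.
Phase 2 runs for 19.9 − 15.5 = 4.4 years at r = 0.137.
N(19.9) = 3888.05·e^(0.137×4.4) = 3888.05·e^0.6028 = 7104.35.

7104 seals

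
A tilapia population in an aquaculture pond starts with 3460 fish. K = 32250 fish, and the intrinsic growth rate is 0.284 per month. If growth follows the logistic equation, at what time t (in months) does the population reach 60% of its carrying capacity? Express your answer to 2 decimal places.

A = (K − N₀)/N₀ = (32250 − 3460)/3460 = 8.3208.
Solve 32250/(1 + 8.3208·e^(−0.284t)) = 19350: 1 + 8.3208·e^(−0.284t) = 1.6667, so e^(−0.284t) = 0.0801204.
−0.284·t = ln(0.0801204) = -2.5242, so t = 2.5242/0.284 = 8.8881.

8.89 months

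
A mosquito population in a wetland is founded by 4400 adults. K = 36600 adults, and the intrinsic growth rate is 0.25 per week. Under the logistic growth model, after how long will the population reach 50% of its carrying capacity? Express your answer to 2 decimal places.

7.96 weeks

A = (K − N₀)/N₀ = (36600 − 4400)/4400 = 7.3182.
Solve 36600/(1 + 7.3182·e^(−0.25t)) = 18300: 1 + 7.3182·e^(−0.25t) = 2, so e^(−0.25t) = 0.136646.
−0.25·t = ln(0.136646) = -1.9904, so t = 1.9904/0.25 = 7.9614.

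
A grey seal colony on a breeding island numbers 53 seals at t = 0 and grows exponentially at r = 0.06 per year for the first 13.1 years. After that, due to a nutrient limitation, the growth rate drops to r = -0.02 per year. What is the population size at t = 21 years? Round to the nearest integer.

Phase 1: N(13.1) = 53·e^(0.06×13.1) = 53·e^0.786 = 116.314.
Phase 2 runs for 21 − 13.1 = 7.9 years at r = -0.02.
N(21) = 116.314·e^(-0.02×7.9) = 116.314·e^-0.158 = 99.3145.

99 seals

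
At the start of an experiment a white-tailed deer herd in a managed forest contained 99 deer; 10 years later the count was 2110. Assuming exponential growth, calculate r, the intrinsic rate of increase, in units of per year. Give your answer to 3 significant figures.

From N(t) = N₀·e^(rt): e^(r·10) = 2110/99 = 21.313.
r·10 = ln(21.313) = 3.0593, so r = 3.0593/10 = 0.30593.

0.306 per year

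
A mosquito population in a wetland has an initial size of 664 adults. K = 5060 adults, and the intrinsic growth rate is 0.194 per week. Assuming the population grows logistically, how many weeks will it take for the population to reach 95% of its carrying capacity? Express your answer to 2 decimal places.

24.92 weeks

A = (K − N₀)/N₀ = (5060 − 664)/664 = 6.6205.
Solve 5060/(1 + 6.6205·e^(−0.194t)) = 4807: 1 + 6.6205·e^(−0.194t) = 1.0526, so e^(−0.194t) = 0.00794981.
−0.194·t = ln(0.00794981) = -4.8346, so t = 4.8346/0.194 = 24.921.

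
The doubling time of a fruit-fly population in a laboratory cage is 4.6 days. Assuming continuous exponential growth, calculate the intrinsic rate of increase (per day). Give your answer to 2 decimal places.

0.15 per day

r = ln(2)/t_d = 0.6931/4.6 = 0.15068.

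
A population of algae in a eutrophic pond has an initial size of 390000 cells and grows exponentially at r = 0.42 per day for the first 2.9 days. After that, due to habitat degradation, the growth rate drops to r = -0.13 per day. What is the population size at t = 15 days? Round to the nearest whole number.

273458 cells

Phase 1: N(2.9) = 390000·e^(0.42×2.9) = 390000·e^1.218 = 1.318364×10^6.
Phase 2 runs for 15 − 2.9 = 12.1 days at r = -0.13.
N(15) = 1.318364×10^6·e^(-0.13×12.1) = 1.318364×10^6·e^-1.573 = 273458.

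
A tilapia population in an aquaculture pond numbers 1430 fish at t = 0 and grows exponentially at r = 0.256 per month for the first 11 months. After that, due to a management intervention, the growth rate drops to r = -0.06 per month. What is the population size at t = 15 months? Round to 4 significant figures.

Phase 1: N(11) = 1430·e^(0.256×11) = 1430·e^2.816 = 23895.1.
Phase 2 runs for 15 − 11 = 4 months at r = -0.06.
N(15) = 23895.1·e^(-0.06×4) = 23895.1·e^-0.24 = 18796.6.

18800 fish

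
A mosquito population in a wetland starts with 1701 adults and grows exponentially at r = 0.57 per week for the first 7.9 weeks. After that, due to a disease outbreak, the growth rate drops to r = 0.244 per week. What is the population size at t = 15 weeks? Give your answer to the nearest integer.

868369 adults

Phase 1: N(7.9) = 1701·e^(0.57×7.9) = 1701·e^4.503 = 153579.
Phase 2 runs for 15 − 7.9 = 7.1 weeks at r = 0.244.
N(15) = 153579·e^(0.244×7.1) = 153579·e^1.732 = 868369.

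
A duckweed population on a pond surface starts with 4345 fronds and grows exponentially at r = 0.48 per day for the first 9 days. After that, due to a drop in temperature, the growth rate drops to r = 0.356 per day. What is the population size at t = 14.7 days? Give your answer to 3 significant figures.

Phase 1: N(9) = 4345·e^(0.48×9) = 4345·e^4.32 = 326695.
Phase 2 runs for 14.7 − 9 = 5.7 days at r = 0.356.
N(14.7) = 326695·e^(0.356×5.7) = 326695·e^2.029 = 2.485492×10^6.

2490000 fronds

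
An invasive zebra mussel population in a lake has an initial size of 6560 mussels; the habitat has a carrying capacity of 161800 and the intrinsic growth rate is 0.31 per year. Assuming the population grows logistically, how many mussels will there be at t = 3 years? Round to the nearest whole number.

A = (K − N₀)/N₀ = (161800 − 6560)/6560 = 23.665.
N(t) = K/(1 + A·e^(−rt)) = 161800/(1 + 23.665×e^(−0.31×3)).
e^(−0.93) = 0.39455; denominator = 1 + 23.665×0.39455 = 10.337.
N = 161800/10.337 = 15652.6.

15653 mussels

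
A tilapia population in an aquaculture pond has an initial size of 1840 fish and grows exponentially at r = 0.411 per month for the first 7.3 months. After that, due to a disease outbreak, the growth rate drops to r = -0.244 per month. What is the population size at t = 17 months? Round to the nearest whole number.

3467 fish

Phase 1: N(7.3) = 1840·e^(0.411×7.3) = 1840·e^3 = 36968.5.
Phase 2 runs for 17 − 7.3 = 9.7 months at r = -0.244.
N(17) = 36968.5·e^(-0.244×9.7) = 36968.5·e^-2.367 = 3466.92.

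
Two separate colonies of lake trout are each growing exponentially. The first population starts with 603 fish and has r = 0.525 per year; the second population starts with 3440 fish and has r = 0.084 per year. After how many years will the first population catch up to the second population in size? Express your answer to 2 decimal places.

3.95 years

Set 603·e^(0.525t) = 3440·e^(0.084t).
e^((0.525 − 0.084)t) = 3440/603 → e^(0.441·t) = 5.7048.
0.441·t = ln(5.7048) = 1.7413, so t = 1.7413/0.441 = 3.9485.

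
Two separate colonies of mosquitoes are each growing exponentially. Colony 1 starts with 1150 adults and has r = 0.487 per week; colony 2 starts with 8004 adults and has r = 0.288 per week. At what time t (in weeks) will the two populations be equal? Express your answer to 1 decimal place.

Set 1150·e^(0.487t) = 8004·e^(0.288t).
e^((0.487 − 0.288)t) = 8004/1150 → e^(0.199·t) = 6.96.
0.199·t = ln(6.96) = 1.9402, so t = 1.9402/0.199 = 9.7496.

9.7 weeks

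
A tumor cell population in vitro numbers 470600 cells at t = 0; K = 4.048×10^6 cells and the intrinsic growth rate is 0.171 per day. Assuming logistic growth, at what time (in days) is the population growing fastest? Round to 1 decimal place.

Logistic growth is fastest at N = K/2 = 2.024×10^6.
A = (K − N₀)/N₀ = 7.6018. Set K/(1 + A·e^(−rt)) = K/2 → A·e^(−rt) = 1.
e^(−0.171t) = 1/7.6018 = 0.131548, so t = ln(7.6018)/0.171 = 2.0284/0.171 = 11.862.

11.9 days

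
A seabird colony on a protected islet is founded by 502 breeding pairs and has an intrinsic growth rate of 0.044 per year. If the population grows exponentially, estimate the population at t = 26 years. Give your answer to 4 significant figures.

1576 breeding pairs

N(t) = N₀·e^(rt) = 502 × e^(0.044×26) = 502 × e^1.144.
e^1.144 ≈ 3.1393, so N ≈ 502 × 3.1393 = 1575.93.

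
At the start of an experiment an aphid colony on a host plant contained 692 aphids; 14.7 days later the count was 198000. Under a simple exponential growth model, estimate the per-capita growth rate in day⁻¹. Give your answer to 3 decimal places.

0.385 per day

From N(t) = N₀·e^(rt): e^(r·14.7) = 198000/692 = 286.13.
r·14.7 = ln(286.13) = 5.6564, so r = 5.6564/14.7 = 0.38479.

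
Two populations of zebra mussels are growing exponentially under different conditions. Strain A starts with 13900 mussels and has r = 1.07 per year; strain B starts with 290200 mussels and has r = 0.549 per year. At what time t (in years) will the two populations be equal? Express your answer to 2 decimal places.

Set 13900·e^(1.07t) = 290200·e^(0.549t).
e^((1.07 − 0.549)t) = 290200/13900 → e^(0.521·t) = 20.878.
0.521·t = ln(20.878) = 3.0387, so t = 3.0387/0.521 = 5.8324.

5.83 years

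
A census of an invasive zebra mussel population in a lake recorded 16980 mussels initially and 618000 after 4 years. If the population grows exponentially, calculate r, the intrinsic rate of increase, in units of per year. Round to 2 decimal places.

From N(t) = N₀·e^(rt): e^(r·4) = 618000/16980 = 36.396.
r·4 = ln(36.396) = 3.5945, so r = 3.5945/4 = 0.89861.

0.90 per year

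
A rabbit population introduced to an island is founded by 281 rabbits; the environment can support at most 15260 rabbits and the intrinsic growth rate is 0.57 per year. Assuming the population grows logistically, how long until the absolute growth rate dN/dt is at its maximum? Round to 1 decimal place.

Logistic growth is fastest at N = K/2 = 7630.
A = (K − N₀)/N₀ = 53.306. Set K/(1 + A·e^(−rt)) = K/2 → A·e^(−rt) = 1.
e^(−0.57t) = 1/53.306 = 0.0187596, so t = ln(53.306)/0.57 = 3.976/0.57 = 6.9755.

7.0 years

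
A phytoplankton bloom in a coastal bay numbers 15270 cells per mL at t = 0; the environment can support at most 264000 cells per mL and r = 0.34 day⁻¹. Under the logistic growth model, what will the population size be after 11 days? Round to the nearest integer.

190349 cells per mL

A = (K − N₀)/N₀ = (264000 − 15270)/15270 = 16.289.
N(t) = K/(1 + A·e^(−rt)) = 264000/(1 + 16.289×e^(−0.34×11)).
e^(−3.74) = 0.023754; denominator = 1 + 16.289×0.023754 = 1.3869.
N = 264000/1.3869 = 190349.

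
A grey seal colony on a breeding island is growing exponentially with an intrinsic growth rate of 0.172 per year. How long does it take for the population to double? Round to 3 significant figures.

4.03 years

Doubling time t_d = ln(2)/r = 0.6931/0.172 = 4.0299.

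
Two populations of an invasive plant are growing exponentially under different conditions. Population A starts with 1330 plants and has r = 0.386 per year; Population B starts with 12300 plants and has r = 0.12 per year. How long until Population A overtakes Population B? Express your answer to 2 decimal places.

Set 1330·e^(0.386t) = 12300·e^(0.12t).
e^((0.386 − 0.12)t) = 12300/1330 → e^(0.266·t) = 9.2481.
0.266·t = ln(9.2481) = 2.2244, so t = 2.2244/0.266 = 8.3625.

8.36 years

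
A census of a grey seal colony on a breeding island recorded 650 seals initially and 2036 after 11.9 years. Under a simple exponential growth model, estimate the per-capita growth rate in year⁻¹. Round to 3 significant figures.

From N(t) = N₀·e^(rt): e^(r·11.9) = 2036/650 = 3.1323.
r·11.9 = ln(3.1323) = 1.1418, so r = 1.1418/11.9 = 0.095947.

0.0959 per year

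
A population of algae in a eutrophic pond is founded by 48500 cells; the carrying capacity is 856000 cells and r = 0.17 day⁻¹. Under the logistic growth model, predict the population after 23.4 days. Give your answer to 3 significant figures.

A = (K − N₀)/N₀ = (856000 − 48500)/48500 = 16.649.
N(t) = K/(1 + A·e^(−rt)) = 856000/(1 + 16.649×e^(−0.17×23.4)).
e^(−3.978) = 0.018723; denominator = 1 + 16.649×0.018723 = 1.3117.
N = 856000/1.3117 = 652574.

653000 cells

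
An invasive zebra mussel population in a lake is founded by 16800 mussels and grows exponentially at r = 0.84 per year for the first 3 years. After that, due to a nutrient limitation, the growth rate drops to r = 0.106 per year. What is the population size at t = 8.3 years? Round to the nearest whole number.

366200 mussels

Phase 1: N(3) = 16800·e^(0.84×3) = 16800·e^2.52 = 208800.
Phase 2 runs for 8.3 − 3 = 5.3 years at r = 0.106.
N(8.3) = 208800·e^(0.106×5.3) = 208800·e^0.5618 = 366200.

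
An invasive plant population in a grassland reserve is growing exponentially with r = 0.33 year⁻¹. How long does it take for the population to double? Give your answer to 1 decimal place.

Doubling time t_d = ln(2)/r = 0.6931/0.33 = 2.1004.

2.1 years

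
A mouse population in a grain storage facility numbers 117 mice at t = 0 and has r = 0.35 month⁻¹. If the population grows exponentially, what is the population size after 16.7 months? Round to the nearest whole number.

N(t) = N₀·e^(rt) = 117 × e^(0.35×16.7) = 117 × e^5.845.
e^5.845 ≈ 345.5, so N ≈ 117 × 345.5 = 40423.8.

40424 mice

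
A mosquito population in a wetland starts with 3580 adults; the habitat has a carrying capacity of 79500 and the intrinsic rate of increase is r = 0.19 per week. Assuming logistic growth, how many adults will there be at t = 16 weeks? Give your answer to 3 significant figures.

A = (K − N₀)/N₀ = (79500 − 3580)/3580 = 21.207.
N(t) = K/(1 + A·e^(−rt)) = 79500/(1 + 21.207×e^(−0.19×16)).
e^(−3.04) = 0.047835; denominator = 1 + 21.207×0.047835 = 2.0144.
N = 79500/2.0144 = 39465.4.

39500 adults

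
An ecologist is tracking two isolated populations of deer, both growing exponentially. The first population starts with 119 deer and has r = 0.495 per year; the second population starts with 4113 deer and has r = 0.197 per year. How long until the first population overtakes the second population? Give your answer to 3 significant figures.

Set 119·e^(0.495t) = 4113·e^(0.197t).
e^((0.495 − 0.197)t) = 4113/119 → e^(0.298·t) = 34.563.
0.298·t = ln(34.563) = 3.5428, so t = 3.5428/0.298 = 11.889.

11.9 years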